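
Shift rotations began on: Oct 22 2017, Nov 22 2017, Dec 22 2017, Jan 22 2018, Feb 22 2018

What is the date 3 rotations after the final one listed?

Gaps: 31, 30, 31, 31 days — not constant. Every event is on the 22nd of the month.
Pattern: the 22nd of each month.
March 2018: Mar 22 2018.
April 2018: Apr 22 2018.
Next: May 2018 → May 22 2018.

May 22 2018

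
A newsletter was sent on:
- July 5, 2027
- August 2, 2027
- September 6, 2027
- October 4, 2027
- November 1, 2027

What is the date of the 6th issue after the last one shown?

May 1, 2028

Gaps: 28, 35, 28, 28 days — a mix of 28 and 35. Every date is a Monday.
Each is the 1st Monday of its month.
December 2027 — 1st Monday is December 6, 2027.
1st Monday of January 2028: January 3, 2028.
1st Monday of February 2028: February 7, 2028.
1st Monday of March 2028: March 6, 2028.
1st Monday of April 2028: April 3, 2028.
1st Monday of May 2028: May 1, 2028.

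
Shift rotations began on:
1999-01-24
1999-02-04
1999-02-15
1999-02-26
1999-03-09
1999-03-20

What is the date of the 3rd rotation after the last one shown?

The spacing is 11, 11, 11, 11, 11 days — always 11 days.
1999-03-20 + 11 days = 1999-03-31.
1999-03-31 + 11 days = 1999-04-11.
1999-04-11 + 11 days = 1999-04-22.

1999-04-22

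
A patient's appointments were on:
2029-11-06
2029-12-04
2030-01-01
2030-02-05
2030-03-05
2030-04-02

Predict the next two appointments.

2030-05-07, 2030-06-04

These are Tuesdays at 28- or 35-day spacing (28, 28, 35, 28, 28).
The pattern: 1st Tuesday of the month.
1st Tuesday of May 2030: 2030-05-07.
1st Tuesday of June 2030: 2030-06-04.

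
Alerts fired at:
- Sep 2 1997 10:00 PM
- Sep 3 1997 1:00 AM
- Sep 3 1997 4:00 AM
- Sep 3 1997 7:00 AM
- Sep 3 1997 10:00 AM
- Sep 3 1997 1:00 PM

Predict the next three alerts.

Sep 3 1997 4:00 PM, Sep 3 1997 7:00 PM, Sep 3 1997 10:00 PM

Gaps: 3, 3, 3, 3, 3 hours — each event is 3 hours after the previous one.
Sep 3 1997 1:00 PM + 3 h = Sep 3 1997 4:00 PM.
Sep 3 1997 4:00 PM + 3 h = Sep 3 1997 7:00 PM.
Sep 3 1997 7:00 PM + 3 h = Sep 3 1997 10:00 PM.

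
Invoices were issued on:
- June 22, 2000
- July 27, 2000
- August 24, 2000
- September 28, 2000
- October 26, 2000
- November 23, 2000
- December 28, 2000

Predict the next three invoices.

January 25, 2001; February 22, 2001; March 22, 2001

Gaps: 35, 28, 35, 28, 28, 35 days — a mix of 28 and 35. Every date is a Thursday.
Each is the 4th Thursday of its month.
4th Thursday of January 2001: January 25, 2001.
4th Thursday of February 2001: February 22, 2001.
March 2001 — 4th Thursday is March 22, 2001.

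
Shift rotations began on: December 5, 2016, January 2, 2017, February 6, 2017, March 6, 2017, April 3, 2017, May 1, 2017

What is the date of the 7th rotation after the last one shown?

Gaps: 28, 35, 28, 28, 28 days — a mix of 28 and 35. Every date is a Monday.
Each is the 1st Monday of its month.
June 2017 — 1st Monday is June 5, 2017.
1st Monday of July 2017: July 3, 2017.
August 2017 — 1st Monday is August 7, 2017.
September 2017 — 1st Monday is September 4, 2017.
1st Monday of October 2017: October 2, 2017.
1st Monday of November 2017: November 6, 2017.
December 2017 — 1st Monday is December 4, 2017.

December 4, 2017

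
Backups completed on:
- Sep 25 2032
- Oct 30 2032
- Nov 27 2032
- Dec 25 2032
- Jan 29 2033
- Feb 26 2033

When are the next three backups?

These are Saturdays with 35, 28, 28, 35, 28-day gaps.
Each is the final Saturday of its month — Oct 30 2032 is past the 28th, so '4th Saturday' doesn't fit.
March 2033 ends with Saturday Mar 26 2033.
Last Saturday of April 2033: Apr 30 2033.
May 2033 ends with Saturday May 28 2033.

Mar 26 2033, Apr 30 2033, May 28 2033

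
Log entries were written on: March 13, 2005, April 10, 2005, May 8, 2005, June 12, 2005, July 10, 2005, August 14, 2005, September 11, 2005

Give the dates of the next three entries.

These are Sundays at 28- or 35-day spacing (28, 28, 35, 28, 35, 28).
The pattern: 2nd Sunday of the month.
October 2005 — 2nd Sunday is October 9, 2005.
2nd Sunday of November 2005: November 13, 2005.
December 2005 — 2nd Sunday is December 11, 2005.

October 9, 2005; November 13, 2005; December 11, 2005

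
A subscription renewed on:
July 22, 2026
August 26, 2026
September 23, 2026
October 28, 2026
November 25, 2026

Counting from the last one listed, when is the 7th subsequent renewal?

All dates are Wednesdays, 35, 28, 35, 28 days apart.
Specifically, the 4th Wednesday of each month.
4th Wednesday of December 2026: December 23, 2026.
4th Wednesday of January 2027: January 27, 2027.
4th Wednesday of February 2027: February 24, 2027.
4th Wednesday of March 2027: March 24, 2027.
4th Wednesday of April 2027: April 28, 2027.
May 2027 — 4th Wednesday is May 26, 2027.
4th Wednesday of June 2027: June 23, 2027.

June 23, 2027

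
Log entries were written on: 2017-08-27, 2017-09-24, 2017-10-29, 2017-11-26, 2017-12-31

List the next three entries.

All Sundays; the gaps (28, 35, 28, 35) vary with month length.
This is the last Sunday of each month.
January 2018 ends with Sunday 2018-01-28.
Last Sunday of February 2018: 2018-02-25.
March 2018 ends with Sunday 2018-03-25.

2018-01-28, 2018-02-25, 2018-03-25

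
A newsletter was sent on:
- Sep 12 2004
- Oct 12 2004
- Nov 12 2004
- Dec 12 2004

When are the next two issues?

Jan 12 2005, Feb 12 2005

Gaps: 30, 31, 30 days — not constant. Every event is on the 12th of the month.
Pattern: the 12th of each month.
January 2005: Jan 12 2005.
Next: February 2005 → Feb 12 2005.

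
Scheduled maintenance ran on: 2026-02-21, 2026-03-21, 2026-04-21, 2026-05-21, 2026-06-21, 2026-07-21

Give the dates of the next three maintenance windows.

2026-08-21, 2026-09-21, 2026-10-21

Each date is the 21st; the gaps (28, 31, 30, 31, 30) track the month lengths.
The rule is the 21st of each month.
Next: August 2026 → 2026-08-21.
September 2026: 2026-09-21.
October 2026: 2026-10-21.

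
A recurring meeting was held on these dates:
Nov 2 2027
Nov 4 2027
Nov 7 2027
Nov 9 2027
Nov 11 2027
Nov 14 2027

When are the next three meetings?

Nov 16 2027, Nov 18 2027, Nov 21 2027

Gaps: 2, 3, 2, 2, 3 days — not constant, but cyclic with period 3.
The events fall on every Tuesday, Thursday and Sunday.
Next Tuesday: Nov 16 2027.
Next Thursday: Nov 18 2027.
Next Sunday: Nov 21 2027.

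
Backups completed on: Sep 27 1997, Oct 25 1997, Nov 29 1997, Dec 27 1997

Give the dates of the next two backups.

All Saturdays; the gaps (28, 35, 28) vary with month length.
This is the last Saturday of each month.
January 1998 ends with Saturday Jan 31 1998.
Last Saturday of February 1998: Feb 28 1998.

Jan 31 1998, Feb 28 1998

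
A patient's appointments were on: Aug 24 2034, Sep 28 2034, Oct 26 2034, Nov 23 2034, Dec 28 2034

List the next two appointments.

Jan 25 2035, Feb 22 2035

All dates are Thursdays, 35, 28, 28, 35 days apart.
Specifically, the 4th Thursday of each month.
January 2035 — 4th Thursday is Jan 25 2035.
February 2035 — 4th Thursday is Feb 22 2035.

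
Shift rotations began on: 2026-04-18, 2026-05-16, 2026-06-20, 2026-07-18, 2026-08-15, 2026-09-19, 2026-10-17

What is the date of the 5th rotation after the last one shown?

All dates are Saturdays, 28, 35, 28, 28, 35, 28 days apart.
Specifically, the 3rd Saturday of each month.
3rd Saturday of November 2026: 2026-11-21.
3rd Saturday of December 2026: 2026-12-19.
3rd Saturday of January 2027: 2027-01-16.
February 2027 — 3rd Saturday is 2027-02-20.
3rd Saturday of March 2027: 2027-03-20.

2027-03-20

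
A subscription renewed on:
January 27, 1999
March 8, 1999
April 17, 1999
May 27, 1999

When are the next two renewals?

July 6, 1999; August 15, 1999

Gaps between consecutive events: 40, 40, 40 days — a constant 40-day interval.
May 27, 1999 + 40 days = July 6, 1999.
July 6, 1999 + 40 days = August 15, 1999.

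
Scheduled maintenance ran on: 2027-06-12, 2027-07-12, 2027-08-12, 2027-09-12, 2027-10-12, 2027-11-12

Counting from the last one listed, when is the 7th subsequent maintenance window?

2028-06-12

Each date is the 12th; the gaps (30, 31, 31, 30, 31) track the month lengths.
The rule is the 12th of each month.
Next: December 2027 → 2027-12-12.
January 2028: 2028-01-12.
February 2028: 2028-02-12.
March 2028: 2028-03-12.
Next: April 2028 → 2028-04-12.
Next: May 2028 → 2028-05-12.
June 2028: 2028-06-12.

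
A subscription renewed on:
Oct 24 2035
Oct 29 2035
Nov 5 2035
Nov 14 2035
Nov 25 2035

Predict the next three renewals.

Intervals are 5, 7, 9, 11 days — an arithmetic progression with common difference 2.
Next gap: 13 days. Nov 25 2035 + 13 days = Dec 8 2035.
Next gap: 15 days. Dec 8 2035 + 15 days = Dec 23 2035.
Next gap: 17 days. Dec 23 2035 + 17 days = Jan 9 2036.

Dec 8 2035, Dec 23 2035, Jan 9 2036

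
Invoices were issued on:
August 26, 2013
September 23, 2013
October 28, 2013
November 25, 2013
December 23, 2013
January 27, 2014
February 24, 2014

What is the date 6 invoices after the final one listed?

August 25, 2014

Gaps: 28, 35, 28, 28, 35, 28 days — a mix of 28 and 35. Every date is a Monday.
Each is the 4th Monday of its month.
4th Monday of March 2014: March 24, 2014.
4th Monday of April 2014: April 28, 2014.
4th Monday of May 2014: May 26, 2014.
4th Monday of June 2014: June 23, 2014.
4th Monday of July 2014: July 28, 2014.
4th Monday of August 2014: August 25, 2014.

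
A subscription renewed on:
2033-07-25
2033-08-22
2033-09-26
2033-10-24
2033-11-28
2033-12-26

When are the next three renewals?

2034-01-23, 2034-02-27, 2034-03-27

These are Mondays at 28- or 35-day spacing (28, 35, 28, 35, 28).
The pattern: 4th Monday of the month.
4th Monday of January 2034: 2034-01-23.
February 2034 — 4th Monday is 2034-02-27.
4th Monday of March 2034: 2034-03-27.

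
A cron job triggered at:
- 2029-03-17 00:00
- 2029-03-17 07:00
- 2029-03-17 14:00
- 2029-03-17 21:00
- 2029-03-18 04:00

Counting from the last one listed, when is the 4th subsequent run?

2029-03-19 08:00

Gaps: 7, 7, 7, 7 hours — each event is 7 hours after the previous one.
2029-03-18 04:00 + 7 h = 2029-03-18 11:00.
2029-03-18 11:00 + 7 h = 2029-03-18 18:00.
2029-03-18 18:00 + 7 h = 2029-03-19 01:00.
2029-03-19 01:00 + 7 h = 2029-03-19 08:00.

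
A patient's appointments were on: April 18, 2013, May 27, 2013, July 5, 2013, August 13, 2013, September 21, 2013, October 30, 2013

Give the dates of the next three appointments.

December 8, 2013; January 16, 2014; February 24, 2014

Every event comes 39 days after the last (39, 39, 39, 39, 39).
October 30, 2013 + 39 days = December 8, 2013.
December 8, 2013 + 39 days = January 16, 2014.
January 16, 2014 + 39 days = February 24, 2014.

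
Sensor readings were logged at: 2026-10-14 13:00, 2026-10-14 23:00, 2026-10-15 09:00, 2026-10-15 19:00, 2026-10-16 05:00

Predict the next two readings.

2026-10-16 15:00, 2026-10-17 01:00

Gaps: 10, 10, 10, 10 hours — each event is 10 hours after the previous one.
2026-10-16 05:00 + 10 h = 2026-10-16 15:00.
2026-10-16 15:00 + 10 h = 2026-10-17 01:00.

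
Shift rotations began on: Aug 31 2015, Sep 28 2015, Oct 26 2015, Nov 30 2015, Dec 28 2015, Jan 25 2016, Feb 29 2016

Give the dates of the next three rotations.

Mar 28 2016, Apr 25 2016, May 30 2016

These are Mondays with 28, 28, 35, 28, 28, 35-day gaps.
Each is the final Monday of its month — Aug 31 2015 is past the 28th, so '4th Monday' doesn't fit.
March 2016 ends with Monday Mar 28 2016.
April 2016 ends with Monday Apr 25 2016.
Last Monday of May 2016: May 30 2016.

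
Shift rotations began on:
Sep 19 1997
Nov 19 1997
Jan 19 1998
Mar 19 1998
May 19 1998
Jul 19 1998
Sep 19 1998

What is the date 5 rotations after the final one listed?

The day-of-month is always 19 (61, 61, 59, 61, 61, 62 days between events).
So this recurs on the 19th of every 2 months.
November 1998: Nov 19 1998.
Next: January 1999 → Jan 19 1999.
Next: March 1999 → Mar 19 1999.
Next: May 1999 → May 19 1999.
July 1999: Jul 19 1999.

Jul 19 1999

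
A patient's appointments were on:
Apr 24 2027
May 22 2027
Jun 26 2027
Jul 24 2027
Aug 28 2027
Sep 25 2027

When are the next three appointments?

Oct 23 2027, Nov 27 2027, Dec 25 2027

These are Saturdays at 28- or 35-day spacing (28, 35, 28, 35, 28).
The pattern: 4th Saturday of the month.
October 2027 — 4th Saturday is Oct 23 2027.
4th Saturday of November 2027: Nov 27 2027.
4th Saturday of December 2027: Dec 25 2027.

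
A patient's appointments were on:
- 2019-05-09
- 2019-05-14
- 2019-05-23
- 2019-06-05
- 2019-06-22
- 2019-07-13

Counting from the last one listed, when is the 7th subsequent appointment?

2020-03-28

The spacing grows by 4 each time: 5, 9, 13, 17, 21 days.
Next gap: 25 days. 2019-07-13 + 25 days = 2019-08-07.
Next gap: 29 days. 2019-08-07 + 29 days = 2019-09-05.
Next gap: 33 days. 2019-09-05 + 33 days = 2019-10-08.
Next gap: 37 days. 2019-10-08 + 37 days = 2019-11-14.
Next gap: 41 days. 2019-11-14 + 41 days = 2019-12-25.
Next gap: 45 days. 2019-12-25 + 45 days = 2020-02-08.
Next gap: 49 days. 2020-02-08 + 49 days = 2020-03-28.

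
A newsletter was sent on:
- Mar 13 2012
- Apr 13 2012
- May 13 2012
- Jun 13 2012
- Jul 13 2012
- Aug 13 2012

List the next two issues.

The day-of-month is always 13 (31, 30, 31, 30, 31 days between events).
So this recurs on the 13th of each month.
Next: September 2012 → Sep 13 2012.
October 2012: Oct 13 2012.

Sep 13 2012, Oct 13 2012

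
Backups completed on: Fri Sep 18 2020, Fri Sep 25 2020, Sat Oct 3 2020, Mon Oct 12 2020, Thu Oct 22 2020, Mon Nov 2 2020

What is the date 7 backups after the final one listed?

The spacing grows by 1 each time: 7, 8, 9, 10, 11 days.
Next gap: 12 days. Mon Nov 2 2020 + 12 days = Sat Nov 14 2020.
Next gap: 13 days. Sat Nov 14 2020 + 13 days = Fri Nov 27 2020.
Next gap: 14 days. Fri Nov 27 2020 + 14 days = Fri Dec 11 2020.
Next gap: 15 days. Fri Dec 11 2020 + 15 days = Sat Dec 26 2020.
Next gap: 16 days. Sat Dec 26 2020 + 16 days = Mon Jan 11 2021.
Next gap: 17 days. Mon Jan 11 2021 + 17 days = Thu Jan 28 2021.
Next gap: 18 days. Thu Jan 28 2021 + 18 days = Mon Feb 15 2021.

Mon Feb 15 2021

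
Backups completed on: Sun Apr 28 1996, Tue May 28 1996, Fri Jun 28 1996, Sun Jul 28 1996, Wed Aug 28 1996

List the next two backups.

Each date is the 28th; the gaps (30, 31, 30, 31) track the month lengths.
The rule is the 28th of each month.
September 1996: Sat Sep 28 1996.
October 1996: Mon Oct 28 1996.

Sat Sep 28 1996, Mon Oct 28 1996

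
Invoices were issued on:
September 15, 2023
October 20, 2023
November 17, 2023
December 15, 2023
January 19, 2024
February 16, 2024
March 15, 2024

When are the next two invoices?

April 19, 2024; May 17, 2024

Gaps: 35, 28, 28, 35, 28, 28 days — a mix of 28 and 35. Every date is a Friday.
Each is the 3rd Friday of its month.
3rd Friday of April 2024: April 19, 2024.
3rd Friday of May 2024: May 17, 2024.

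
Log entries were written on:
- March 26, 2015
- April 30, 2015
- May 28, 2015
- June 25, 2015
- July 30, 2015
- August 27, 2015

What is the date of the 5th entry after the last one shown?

These are Thursdays with 35, 28, 28, 35, 28-day gaps.
Each is the final Thursday of its month — April 30, 2015 is past the 28th, so '4th Thursday' doesn't fit.
September 2015 ends with Thursday September 24, 2015.
Last Thursday of October 2015: October 29, 2015.
November 2015 ends with Thursday November 26, 2015.
December 2015 ends with Thursday December 31, 2015.
Last Thursday of January 2016: January 28, 2016.

January 28, 2016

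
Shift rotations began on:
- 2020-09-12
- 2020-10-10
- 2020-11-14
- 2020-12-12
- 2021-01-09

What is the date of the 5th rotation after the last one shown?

Gaps: 28, 35, 28, 28 days — a mix of 28 and 35. Every date is a Saturday.
Each is the 2nd Saturday of its month.
February 2021 — 2nd Saturday is 2021-02-13.
March 2021 — 2nd Saturday is 2021-03-13.
2nd Saturday of April 2021: 2021-04-10.
2nd Saturday of May 2021: 2021-05-08.
2nd Saturday of June 2021: 2021-06-12.

2021-06-12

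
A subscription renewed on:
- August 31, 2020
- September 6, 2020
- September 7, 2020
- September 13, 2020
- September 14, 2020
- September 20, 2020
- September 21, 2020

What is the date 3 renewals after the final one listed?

Every event lands on a Monday or Sunday (gaps cycle 6, 1, 6, 1, 6, 1).
So the schedule is: every Monday and Sunday.
The following Sunday is September 27, 2020.
Next Monday: September 28, 2020.
The following Sunday is October 4, 2020.

October 4, 2020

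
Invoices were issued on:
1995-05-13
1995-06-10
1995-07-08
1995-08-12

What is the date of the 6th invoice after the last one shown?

1996-02-10

All dates are Saturdays, 28, 28, 35 days apart.
Specifically, the 2nd Saturday of each month.
2nd Saturday of September 1995: 1995-09-09.
October 1995 — 2nd Saturday is 1995-10-14.
2nd Saturday of November 1995: 1995-11-11.
2nd Saturday of December 1995: 1995-12-09.
2nd Saturday of January 1996: 1996-01-13.
February 1996 — 2nd Saturday is 1996-02-10.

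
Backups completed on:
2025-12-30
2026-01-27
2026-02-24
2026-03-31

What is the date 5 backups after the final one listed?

These are Tuesdays with 28, 28, 35-day gaps.
Each is the final Tuesday of its month — 2025-12-30 is past the 28th, so '4th Tuesday' doesn't fit.
April 2026 ends with Tuesday 2026-04-28.
May 2026 ends with Tuesday 2026-05-26.
Last Tuesday of June 2026: 2026-06-30.
Last Tuesday of July 2026: 2026-07-28.
August 2026 ends with Tuesday 2026-08-25.

2026-08-25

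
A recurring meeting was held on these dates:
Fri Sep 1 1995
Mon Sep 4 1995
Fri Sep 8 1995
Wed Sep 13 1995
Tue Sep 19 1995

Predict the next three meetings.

Tue Sep 26 1995, Wed Oct 4 1995, Fri Oct 13 1995

Gaps: 3, 4, 5, 6 days — each gap is 1 larger than the previous one.
Next gap: 7 days. Tue Sep 19 1995 + 7 days = Tue Sep 26 1995.
Next gap: 8 days. Tue Sep 26 1995 + 8 days = Wed Oct 4 1995.
Next gap: 9 days. Wed Oct 4 1995 + 9 days = Fri Oct 13 1995.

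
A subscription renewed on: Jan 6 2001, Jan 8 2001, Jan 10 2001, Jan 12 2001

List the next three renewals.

Every event comes 2 days after the last (2, 2, 2).
Jan 12 2001 + 2 days = Jan 14 2001.
Jan 14 2001 + 2 days = Jan 16 2001.
Jan 16 2001 + 2 days = Jan 18 2001.

Jan 14 2001, Jan 16 2001, Jan 18 2001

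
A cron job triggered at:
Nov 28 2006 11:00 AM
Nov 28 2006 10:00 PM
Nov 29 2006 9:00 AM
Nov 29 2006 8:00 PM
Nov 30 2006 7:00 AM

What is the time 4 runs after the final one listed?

The interval is a steady 11 hours (11, 11, 11, 11).
Nov 30 2006 7:00 AM + 11 h = Nov 30 2006 6:00 PM.
Nov 30 2006 6:00 PM + 11 h = Dec 1 2006 5:00 AM.
Dec 1 2006 5:00 AM + 11 h = Dec 1 2006 4:00 PM.
Dec 1 2006 4:00 PM + 11 h = Dec 2 2006 3:00 AM.

Dec 2 2006 3:00 AM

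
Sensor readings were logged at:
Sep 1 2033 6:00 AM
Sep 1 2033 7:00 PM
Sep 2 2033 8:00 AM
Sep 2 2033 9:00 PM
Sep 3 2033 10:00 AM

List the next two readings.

Sep 3 2033 11:00 PM, Sep 4 2033 12:00 PM

Gaps: 13, 13, 13, 13 hours — each event is 13 hours after the previous one.
Sep 3 2033 10:00 AM + 13 h = Sep 3 2033 11:00 PM.
Sep 3 2033 11:00 PM + 13 h = Sep 4 2033 12:00 PM.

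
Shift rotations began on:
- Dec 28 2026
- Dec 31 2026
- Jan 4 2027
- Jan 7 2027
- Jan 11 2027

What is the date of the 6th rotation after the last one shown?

Every event lands on a Monday or Thursday (gaps cycle 3, 4, 3, 4).
So the schedule is: every Monday and Thursday.
The following Thursday is Jan 14 2027.
Next Monday: Jan 18 2027.
The following Thursday is Jan 21 2027.
Next Monday: Jan 25 2027.
The following Thursday is Jan 28 2027.
The following Monday is Feb 1 2027.

Feb 1 2027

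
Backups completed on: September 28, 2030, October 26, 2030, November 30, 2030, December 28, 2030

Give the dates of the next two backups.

These are Saturdays with 28, 35, 28-day gaps.
Each is the final Saturday of its month — November 30, 2030 is past the 28th, so '4th Saturday' doesn't fit.
Last Saturday of January 2031: January 25, 2031.
Last Saturday of February 2031: February 22, 2031.

January 25, 2031; February 22, 2031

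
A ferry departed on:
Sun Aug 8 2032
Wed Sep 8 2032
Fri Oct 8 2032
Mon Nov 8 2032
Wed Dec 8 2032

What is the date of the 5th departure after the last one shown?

The day-of-month is always 8 (31, 30, 31, 30 days between events).
So this recurs on the 8th of each month.
January 2033: Sat Jan 8 2033.
Next: February 2033 → Tue Feb 8 2033.
Next: March 2033 → Tue Mar 8 2033.
Next: April 2033 → Fri Apr 8 2033.
May 2033: Sun May 8 2033.

Sun May 8 2033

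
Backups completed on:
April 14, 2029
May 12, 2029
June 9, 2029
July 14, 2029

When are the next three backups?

August 11, 2029; September 8, 2029; October 13, 2029

Gaps: 28, 28, 35 days — a mix of 28 and 35. Every date is a Saturday.
Each is the 2nd Saturday of its month.
2nd Saturday of August 2029: August 11, 2029.
September 2029 — 2nd Saturday is September 8, 2029.
2nd Saturday of October 2029: October 13, 2029.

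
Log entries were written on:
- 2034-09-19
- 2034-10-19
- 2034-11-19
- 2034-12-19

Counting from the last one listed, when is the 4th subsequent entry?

Each date is the 19th; the gaps (30, 31, 30) track the month lengths.
The rule is the 19th of each month.
Next: January 2035 → 2035-01-19.
Next: February 2035 → 2035-02-19.
Next: March 2035 → 2035-03-19.
Next: April 2035 → 2035-04-19.

2035-04-19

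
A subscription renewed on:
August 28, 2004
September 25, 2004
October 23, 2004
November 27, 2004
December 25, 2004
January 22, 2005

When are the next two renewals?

Gaps: 28, 28, 35, 28, 28 days — a mix of 28 and 35. Every date is a Saturday.
Each is the 4th Saturday of its month.
4th Saturday of February 2005: February 26, 2005.
March 2005 — 4th Saturday is March 26, 2005.

February 26, 2005; March 26, 2005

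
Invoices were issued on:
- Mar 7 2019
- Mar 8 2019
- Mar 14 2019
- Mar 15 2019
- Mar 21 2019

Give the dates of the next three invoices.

Mar 22 2019, Mar 28 2019, Mar 29 2019

The gap pattern 1, 6, 1, 6 repeats every 2 events.
These are the Thursdays and Fridays of each week.
Next Friday: Mar 22 2019.
The following Thursday is Mar 28 2019.
The following Friday is Mar 29 2019.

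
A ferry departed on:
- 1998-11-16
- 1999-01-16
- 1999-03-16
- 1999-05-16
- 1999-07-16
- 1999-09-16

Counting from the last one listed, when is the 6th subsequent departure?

2000-09-16

Gaps: 61, 59, 61, 61, 62 days — not constant. Every event is on the 16th of the month.
Pattern: the 16th of every 2 months.
Next: November 1999 → 1999-11-16.
Next: January 2000 → 2000-01-16.
March 2000: 2000-03-16.
Next: May 2000 → 2000-05-16.
Next: July 2000 → 2000-07-16.
Next: September 2000 → 2000-09-16.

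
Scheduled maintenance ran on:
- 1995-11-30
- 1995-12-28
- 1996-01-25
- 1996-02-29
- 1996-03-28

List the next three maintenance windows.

Every date is a Thursday; gaps 28, 28, 35, 28 days.
Each is the last Thursday of its month (at least one falls on the 29th or later, ruling out '4th Thursday').
Last Thursday of April 1996: 1996-04-25.
May 1996 ends with Thursday 1996-05-30.
June 1996 ends with Thursday 1996-06-27.

1996-04-25, 1996-05-30, 1996-06-27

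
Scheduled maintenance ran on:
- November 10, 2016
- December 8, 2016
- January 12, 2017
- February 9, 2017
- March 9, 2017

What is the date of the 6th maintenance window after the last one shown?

September 14, 2017

All dates are Thursdays, 28, 35, 28, 28 days apart.
Specifically, the 2nd Thursday of each month.
April 2017 — 2nd Thursday is April 13, 2017.
2nd Thursday of May 2017: May 11, 2017.
2nd Thursday of June 2017: June 8, 2017.
July 2017 — 2nd Thursday is July 13, 2017.
2nd Thursday of August 2017: August 10, 2017.
September 2017 — 2nd Thursday is September 14, 2017.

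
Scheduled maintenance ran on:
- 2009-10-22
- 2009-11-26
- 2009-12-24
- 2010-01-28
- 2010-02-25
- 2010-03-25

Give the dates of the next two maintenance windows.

2010-04-22, 2010-05-27

These are Thursdays at 28- or 35-day spacing (35, 28, 35, 28, 28).
The pattern: 4th Thursday of the month.
April 2010 — 4th Thursday is 2010-04-22.
May 2010 — 4th Thursday is 2010-05-27.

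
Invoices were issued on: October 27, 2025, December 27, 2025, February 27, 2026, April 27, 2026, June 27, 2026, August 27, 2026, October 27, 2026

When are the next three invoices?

The day-of-month is always 27 (61, 62, 59, 61, 61, 61 days between events).
So this recurs on the 27th of every 2 months.
December 2026: December 27, 2026.
Next: February 2027 → February 27, 2027.
April 2027: April 27, 2027.

December 27, 2026; February 27, 2027; April 27, 2027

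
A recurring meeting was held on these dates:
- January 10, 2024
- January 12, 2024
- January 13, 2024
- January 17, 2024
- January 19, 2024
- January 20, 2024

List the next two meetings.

The gap pattern 2, 1, 4, 2, 1 repeats every 3 events.
These are the Wednesdays, Fridays and Saturdays of each week.
Next Wednesday: January 24, 2024.
The following Friday is January 26, 2024.

January 24, 2024; January 26, 2024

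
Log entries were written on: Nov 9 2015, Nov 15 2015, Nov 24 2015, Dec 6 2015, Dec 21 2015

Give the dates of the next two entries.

Gaps: 6, 9, 12, 15 days — each gap is 3 larger than the previous one.
Next gap: 18 days. Dec 21 2015 + 18 days = Jan 8 2016.
Next gap: 21 days. Jan 8 2016 + 21 days = Jan 29 2016.

Jan 8 2016, Jan 29 2016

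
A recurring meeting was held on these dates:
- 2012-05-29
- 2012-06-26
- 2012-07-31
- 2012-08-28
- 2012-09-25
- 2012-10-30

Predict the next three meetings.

2012-11-27, 2012-12-25, 2013-01-29

All Tuesdays; the gaps (28, 35, 28, 28, 35) vary with month length.
This is the last Tuesday of each month.
Last Tuesday of November 2012: 2012-11-27.
Last Tuesday of December 2012: 2012-12-25.
Last Tuesday of January 2013: 2013-01-29.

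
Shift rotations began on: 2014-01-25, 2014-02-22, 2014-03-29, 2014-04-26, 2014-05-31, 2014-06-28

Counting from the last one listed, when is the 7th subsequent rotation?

These are Saturdays with 28, 35, 28, 35, 28-day gaps.
Each is the final Saturday of its month — 2014-03-29 is past the 28th, so '4th Saturday' doesn't fit.
Last Saturday of July 2014: 2014-07-26.
Last Saturday of August 2014: 2014-08-30.
Last Saturday of September 2014: 2014-09-27.
Last Saturday of October 2014: 2014-10-25.
November 2014 ends with Saturday 2014-11-29.
December 2014 ends with Saturday 2014-12-27.
January 2015 ends with Saturday 2015-01-31.

2015-01-31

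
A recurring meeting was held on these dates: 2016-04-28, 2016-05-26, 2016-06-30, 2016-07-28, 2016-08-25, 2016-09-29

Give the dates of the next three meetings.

These are Thursdays with 28, 35, 28, 28, 35-day gaps.
Each is the final Thursday of its month — 2016-06-30 is past the 28th, so '4th Thursday' doesn't fit.
Last Thursday of October 2016: 2016-10-27.
November 2016 ends with Thursday 2016-11-24.
December 2016 ends with Thursday 2016-12-29.

2016-10-27, 2016-11-24, 2016-12-29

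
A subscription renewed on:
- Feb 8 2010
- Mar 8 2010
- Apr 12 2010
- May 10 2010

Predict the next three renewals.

Jun 14 2010, Jul 12 2010, Aug 9 2010

These are Mondays at 28- or 35-day spacing (28, 35, 28).
The pattern: 2nd Monday of the month.
2nd Monday of June 2010: Jun 14 2010.
2nd Monday of July 2010: Jul 12 2010.
2nd Monday of August 2010: Aug 9 2010.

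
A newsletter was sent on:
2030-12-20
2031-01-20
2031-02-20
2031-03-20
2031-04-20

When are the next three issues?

Gaps: 31, 31, 28, 31 days — not constant. Every event is on the 20th of the month.
Pattern: the 20th of each month.
Next: May 2031 → 2031-05-20.
June 2031: 2031-06-20.
Next: July 2031 → 2031-07-20.

2031-05-20, 2031-06-20, 2031-07-20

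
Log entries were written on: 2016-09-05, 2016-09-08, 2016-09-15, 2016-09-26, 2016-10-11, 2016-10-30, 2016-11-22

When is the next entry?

2016-12-19

Intervals are 3, 7, 11, 15, 19, 23 days — an arithmetic progression with common difference 4.
Next gap: 27 days. 2016-11-22 + 27 days = 2016-12-19.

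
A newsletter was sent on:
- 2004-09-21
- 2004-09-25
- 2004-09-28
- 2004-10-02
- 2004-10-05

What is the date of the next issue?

Gaps: 4, 3, 4, 3 days — not constant, but cyclic with period 2.
The events fall on every Tuesday and Saturday.
Next Saturday: 2004-10-09.

2004-10-09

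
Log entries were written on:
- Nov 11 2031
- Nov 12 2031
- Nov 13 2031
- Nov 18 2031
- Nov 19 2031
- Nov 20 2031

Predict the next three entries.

Nov 25 2031, Nov 26 2031, Nov 27 2031

Gaps: 1, 1, 5, 1, 1 days — not constant, but cyclic with period 3.
The events fall on every Tuesday, Wednesday and Thursday.
The following Tuesday is Nov 25 2031.
Next Wednesday: Nov 26 2031.
Next Thursday: Nov 27 2031.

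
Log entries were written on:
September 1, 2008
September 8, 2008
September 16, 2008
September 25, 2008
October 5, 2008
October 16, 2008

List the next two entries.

October 28, 2008; November 10, 2008

Gaps: 7, 8, 9, 10, 11 days — each gap is 1 larger than the previous one.
Next gap: 12 days. October 16, 2008 + 12 days = October 28, 2008.
Next gap: 13 days. October 28, 2008 + 13 days = November 10, 2008.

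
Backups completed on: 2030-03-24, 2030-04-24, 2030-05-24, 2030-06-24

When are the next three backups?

2030-07-24, 2030-08-24, 2030-09-24

Each date is the 24th; the gaps (31, 30, 31) track the month lengths.
The rule is the 24th of each month.
Next: July 2030 → 2030-07-24.
August 2030: 2030-08-24.
September 2030: 2030-09-24.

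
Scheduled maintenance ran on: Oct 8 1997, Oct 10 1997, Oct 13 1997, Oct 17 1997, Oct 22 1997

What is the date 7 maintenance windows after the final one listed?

Intervals are 2, 3, 4, 5 days — an arithmetic progression with common difference 1.
Next gap: 6 days. Oct 22 1997 + 6 days = Oct 28 1997.
Next gap: 7 days. Oct 28 1997 + 7 days = Nov 4 1997.
Next gap: 8 days. Nov 4 1997 + 8 days = Nov 12 1997.
Next gap: 9 days. Nov 12 1997 + 9 days = Nov 21 1997.
Next gap: 10 days. Nov 21 1997 + 10 days = Dec 1 1997.
Next gap: 11 days. Dec 1 1997 + 11 days = Dec 12 1997.
Next gap: 12 days. Dec 12 1997 + 12 days = Dec 24 1997.

Dec 24 1997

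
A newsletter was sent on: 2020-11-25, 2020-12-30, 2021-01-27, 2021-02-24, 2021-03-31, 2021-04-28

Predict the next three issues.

2021-05-26, 2021-06-30, 2021-07-28

All Wednesdays; the gaps (35, 28, 28, 35, 28) vary with month length.
This is the last Wednesday of each month.
Last Wednesday of May 2021: 2021-05-26.
June 2021 ends with Wednesday 2021-06-30.
July 2021 ends with Wednesday 2021-07-28.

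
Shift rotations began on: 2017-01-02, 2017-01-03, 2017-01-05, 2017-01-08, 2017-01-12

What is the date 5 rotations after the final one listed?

Intervals are 1, 2, 3, 4 days — an arithmetic progression with common difference 1.
Next gap: 5 days. 2017-01-12 + 5 days = 2017-01-17.
Next gap: 6 days. 2017-01-17 + 6 days = 2017-01-23.
Next gap: 7 days. 2017-01-23 + 7 days = 2017-01-30.
Next gap: 8 days. 2017-01-30 + 8 days = 2017-02-07.
Next gap: 9 days. 2017-02-07 + 9 days = 2017-02-16.

2017-02-16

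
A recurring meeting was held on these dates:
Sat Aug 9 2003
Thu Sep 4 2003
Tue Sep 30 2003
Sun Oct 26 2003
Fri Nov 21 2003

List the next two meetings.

The spacing is 26, 26, 26, 26 days — always 26 days.
Fri Nov 21 2003 + 26 days = Wed Dec 17 2003.
Wed Dec 17 2003 + 26 days = Mon Jan 12 2004.

Wed Dec 17 2003, Mon Jan 12 2004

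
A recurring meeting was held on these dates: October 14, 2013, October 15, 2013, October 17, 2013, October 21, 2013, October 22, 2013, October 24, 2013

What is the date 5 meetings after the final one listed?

The gap pattern 1, 2, 4, 1, 2 repeats every 3 events.
These are the Mondays, Tuesdays and Thursdays of each week.
Next Monday: October 28, 2013.
Next Tuesday: October 29, 2013.
The following Thursday is October 31, 2013.
Next Monday: November 4, 2013.
Next Tuesday: November 5, 2013.

November 5, 2013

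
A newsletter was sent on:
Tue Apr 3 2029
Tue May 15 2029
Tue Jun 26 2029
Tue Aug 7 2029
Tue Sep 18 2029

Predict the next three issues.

Gaps between consecutive events: 42, 42, 42, 42 days — a constant 42-day interval.
Tue Sep 18 2029 + 42 days = Tue Oct 30 2029.
Tue Oct 30 2029 + 42 days = Tue Dec 11 2029.
Tue Dec 11 2029 + 42 days = Tue Jan 22 2030.

Tue Oct 30 2029, Tue Dec 11 2029, Tue Jan 22 2030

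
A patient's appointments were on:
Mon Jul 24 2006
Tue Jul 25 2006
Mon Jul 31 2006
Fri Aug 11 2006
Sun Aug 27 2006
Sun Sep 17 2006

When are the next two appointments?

Fri Oct 13 2006, Mon Nov 13 2006

Intervals are 1, 6, 11, 16, 21 days — an arithmetic progression with common difference 5.
Next gap: 26 days. Sun Sep 17 2006 + 26 days = Fri Oct 13 2006.
Next gap: 31 days. Fri Oct 13 2006 + 31 days = Mon Nov 13 2006.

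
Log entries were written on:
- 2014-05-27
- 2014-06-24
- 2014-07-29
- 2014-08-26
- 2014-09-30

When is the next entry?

2014-10-28

All Tuesdays; the gaps (28, 35, 28, 35) vary with month length.
This is the last Tuesday of each month.
Last Tuesday of October 2014: 2014-10-28.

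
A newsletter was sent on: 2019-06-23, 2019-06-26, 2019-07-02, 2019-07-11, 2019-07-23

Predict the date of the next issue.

2019-08-07

Gaps: 3, 6, 9, 12 days — each gap is 3 larger than the previous one.
Next gap: 15 days. 2019-07-23 + 15 days = 2019-08-07.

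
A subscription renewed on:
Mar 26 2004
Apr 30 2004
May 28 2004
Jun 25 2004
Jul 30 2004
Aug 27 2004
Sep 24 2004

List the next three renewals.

Every date is a Friday; gaps 35, 28, 28, 35, 28, 28 days.
Each is the last Friday of its month (at least one falls on the 29th or later, ruling out '4th Friday').
October 2004 ends with Friday Oct 29 2004.
November 2004 ends with Friday Nov 26 2004.
December 2004 ends with Friday Dec 31 2004.

Oct 29 2004, Nov 26 2004, Dec 31 2004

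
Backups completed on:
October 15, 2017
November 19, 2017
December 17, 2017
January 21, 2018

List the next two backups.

Gaps: 35, 28, 35 days — a mix of 28 and 35. Every date is a Sunday.
Each is the 3rd Sunday of its month.
February 2018 — 3rd Sunday is February 18, 2018.
March 2018 — 3rd Sunday is March 18, 2018.

February 18, 2018; March 18, 2018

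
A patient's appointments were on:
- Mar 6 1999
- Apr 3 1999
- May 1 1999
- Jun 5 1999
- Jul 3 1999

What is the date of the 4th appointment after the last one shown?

Nov 6 1999

All dates are Saturdays, 28, 28, 35, 28 days apart.
Specifically, the 1st Saturday of each month.
1st Saturday of August 1999: Aug 7 1999.
September 1999 — 1st Saturday is Sep 4 1999.
October 1999 — 1st Saturday is Oct 2 1999.
1st Saturday of November 1999: Nov 6 1999.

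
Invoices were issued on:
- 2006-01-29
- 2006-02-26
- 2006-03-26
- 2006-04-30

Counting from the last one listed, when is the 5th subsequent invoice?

All Sundays; the gaps (28, 28, 35) vary with month length.
This is the last Sunday of each month.
May 2006 ends with Sunday 2006-05-28.
Last Sunday of June 2006: 2006-06-25.
Last Sunday of July 2006: 2006-07-30.
Last Sunday of August 2006: 2006-08-27.
Last Sunday of September 2006: 2006-09-24.

2006-09-24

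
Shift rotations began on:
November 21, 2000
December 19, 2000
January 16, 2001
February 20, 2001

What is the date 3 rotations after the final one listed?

These are Tuesdays at 28- or 35-day spacing (28, 28, 35).
The pattern: 3rd Tuesday of the month.
3rd Tuesday of March 2001: March 20, 2001.
3rd Tuesday of April 2001: April 17, 2001.
May 2001 — 3rd Tuesday is May 15, 2001.

May 15, 2001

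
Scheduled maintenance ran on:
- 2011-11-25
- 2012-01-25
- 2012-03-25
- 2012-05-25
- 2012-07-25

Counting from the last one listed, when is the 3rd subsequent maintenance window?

2013-01-25

Gaps: 61, 60, 61, 61 days — not constant. Every event is on the 25th of the month.
Pattern: the 25th of every 2 months.
September 2012: 2012-09-25.
Next: November 2012 → 2012-11-25.
January 2013: 2013-01-25.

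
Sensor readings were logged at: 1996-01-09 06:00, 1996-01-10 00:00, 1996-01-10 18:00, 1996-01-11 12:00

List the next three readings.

Spacing: 18, 18, 18 h — constant 18 h.
1996-01-11 12:00 + 18 h = 1996-01-12 06:00.
1996-01-12 06:00 + 18 h = 1996-01-13 00:00.
1996-01-13 00:00 + 18 h = 1996-01-13 18:00.

1996-01-12 06:00, 1996-01-13 00:00, 1996-01-13 18:00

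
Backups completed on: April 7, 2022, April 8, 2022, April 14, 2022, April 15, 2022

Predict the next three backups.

Gaps: 1, 6, 1 days — not constant, but cyclic with period 2.
The events fall on every Thursday and Friday.
Next Thursday: April 21, 2022.
The following Friday is April 22, 2022.
The following Thursday is April 28, 2022.

April 21, 2022; April 22, 2022; April 28, 2022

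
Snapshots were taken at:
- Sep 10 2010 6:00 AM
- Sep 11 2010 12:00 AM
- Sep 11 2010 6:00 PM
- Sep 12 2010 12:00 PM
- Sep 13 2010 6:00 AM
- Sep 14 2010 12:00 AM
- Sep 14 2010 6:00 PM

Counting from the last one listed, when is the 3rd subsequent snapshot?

Sep 17 2010 12:00 AM

Spacing: 18, 18, 18, 18, 18, 18 h — constant 18 h.
Sep 14 2010 6:00 PM + 18 h = Sep 15 2010 12:00 PM.
Sep 15 2010 12:00 PM + 18 h = Sep 16 2010 6:00 AM.
Sep 16 2010 6:00 AM + 18 h = Sep 17 2010 12:00 AM.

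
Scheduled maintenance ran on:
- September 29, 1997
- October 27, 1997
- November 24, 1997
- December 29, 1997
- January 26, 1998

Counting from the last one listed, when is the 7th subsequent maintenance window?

August 31, 1998

These are Mondays with 28, 28, 35, 28-day gaps.
Each is the final Monday of its month — September 29, 1997 is past the 28th, so '4th Monday' doesn't fit.
February 1998 ends with Monday February 23, 1998.
Last Monday of March 1998: March 30, 1998.
Last Monday of April 1998: April 27, 1998.
Last Monday of May 1998: May 25, 1998.
Last Monday of June 1998: June 29, 1998.
Last Monday of July 1998: July 27, 1998.
August 1998 ends with Monday August 31, 1998.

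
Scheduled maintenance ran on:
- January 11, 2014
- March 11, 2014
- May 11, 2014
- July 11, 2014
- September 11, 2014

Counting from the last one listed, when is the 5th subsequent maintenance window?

July 11, 2015

Each date is the 11th; the gaps (59, 61, 61, 62) track the month lengths.
The rule is the 11th of every 2 months.
November 2014: November 11, 2014.
Next: January 2015 → January 11, 2015.
Next: March 2015 → March 11, 2015.
Next: May 2015 → May 11, 2015.
Next: July 2015 → July 11, 2015.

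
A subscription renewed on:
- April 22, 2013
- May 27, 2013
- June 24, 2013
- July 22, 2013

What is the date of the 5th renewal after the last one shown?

All dates are Mondays, 35, 28, 28 days apart.
Specifically, the 4th Monday of each month.
August 2013 — 4th Monday is August 26, 2013.
September 2013 — 4th Monday is September 23, 2013.
October 2013 — 4th Monday is October 28, 2013.
4th Monday of November 2013: November 25, 2013.
December 2013 — 4th Monday is December 23, 2013.

December 23, 2013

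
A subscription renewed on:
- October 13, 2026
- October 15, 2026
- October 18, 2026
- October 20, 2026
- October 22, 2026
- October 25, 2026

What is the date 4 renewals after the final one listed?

Gaps: 2, 3, 2, 2, 3 days — not constant, but cyclic with period 3.
The events fall on every Tuesday, Thursday and Sunday.
The following Tuesday is October 27, 2026.
Next Thursday: October 29, 2026.
The following Sunday is November 1, 2026.
Next Tuesday: November 3, 2026.

November 3, 2026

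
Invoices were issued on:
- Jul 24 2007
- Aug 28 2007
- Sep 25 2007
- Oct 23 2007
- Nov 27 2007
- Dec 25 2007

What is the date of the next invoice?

Gaps: 35, 28, 28, 35, 28 days — a mix of 28 and 35. Every date is a Tuesday.
Each is the 4th Tuesday of its month.
January 2008 — 4th Tuesday is Jan 22 2008.

Jan 22 2008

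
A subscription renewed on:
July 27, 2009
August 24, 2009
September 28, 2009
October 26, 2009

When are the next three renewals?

November 23, 2009; December 28, 2009; January 25, 2010

All dates are Mondays, 28, 35, 28 days apart.
Specifically, the 4th Monday of each month.
4th Monday of November 2009: November 23, 2009.
December 2009 — 4th Monday is December 28, 2009.
January 2010 — 4th Monday is January 25, 2010.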